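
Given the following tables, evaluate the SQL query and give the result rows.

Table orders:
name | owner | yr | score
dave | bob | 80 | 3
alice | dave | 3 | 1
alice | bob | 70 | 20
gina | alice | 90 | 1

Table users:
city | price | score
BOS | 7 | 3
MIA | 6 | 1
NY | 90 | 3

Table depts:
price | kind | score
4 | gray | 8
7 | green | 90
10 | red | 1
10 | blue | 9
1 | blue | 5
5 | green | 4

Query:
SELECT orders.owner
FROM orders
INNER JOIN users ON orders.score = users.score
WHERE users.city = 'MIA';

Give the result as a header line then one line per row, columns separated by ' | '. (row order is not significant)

== RESULT ==
orders.owner
dave
alice

Derivation:
After JOIN users (4 rows):
orders.name | orders.owner | orders.yr | orders.score | users.city | users.price | users.score
dave | bob | 80 | 3 | BOS | 7 | 3
dave | bob | 80 | 3 | NY | 90 | 3
alice | dave | 3 | 1 | MIA | 6 | 1
gina | alice | 90 | 1 | MIA | 6 | 1
After WHERE (2 rows):
orders.name | orders.owner | orders.yr | orders.score | users.city | users.price | users.score
alice | dave | 3 | 1 | MIA | 6 | 1
gina | alice | 90 | 1 | MIA | 6 | 1
After SELECT (2 rows):
orders.owner
dave
alice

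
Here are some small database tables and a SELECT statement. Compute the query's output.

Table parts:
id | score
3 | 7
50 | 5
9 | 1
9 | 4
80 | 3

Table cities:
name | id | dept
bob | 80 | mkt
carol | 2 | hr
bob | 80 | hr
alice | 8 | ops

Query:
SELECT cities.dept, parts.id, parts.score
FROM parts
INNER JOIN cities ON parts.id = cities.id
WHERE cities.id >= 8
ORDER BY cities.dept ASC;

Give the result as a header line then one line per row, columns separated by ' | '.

== RESULT ==
cities.dept | parts.id | parts.score
hr | 80 | 3
mkt | 80 | 3

Derivation:
After JOIN cities (2 rows):
parts.id | parts.score | cities.name | cities.id | cities.dept
80 | 3 | bob | 80 | mkt
80 | 3 | bob | 80 | hr
After WHERE (2 rows):
parts.id | parts.score | cities.name | cities.id | cities.dept
80 | 3 | bob | 80 | mkt
80 | 3 | bob | 80 | hr
After SELECT (2 rows):
cities.dept | parts.id | parts.score
mkt | 80 | 3
hr | 80 | 3
After ORDER BY (2 rows):
cities.dept | parts.id | parts.score
hr | 80 | 3
mkt | 80 | 3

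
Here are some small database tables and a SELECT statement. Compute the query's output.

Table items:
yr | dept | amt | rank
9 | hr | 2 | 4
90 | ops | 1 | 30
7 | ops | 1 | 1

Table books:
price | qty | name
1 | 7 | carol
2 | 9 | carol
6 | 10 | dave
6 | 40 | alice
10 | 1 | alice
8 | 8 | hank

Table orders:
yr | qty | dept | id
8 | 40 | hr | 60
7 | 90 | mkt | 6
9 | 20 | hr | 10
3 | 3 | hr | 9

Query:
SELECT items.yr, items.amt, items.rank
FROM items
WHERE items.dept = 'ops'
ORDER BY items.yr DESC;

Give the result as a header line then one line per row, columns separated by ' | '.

== RESULT ==
items.yr | items.amt | items.rank
90 | 1 | 30
7 | 1 | 1

Derivation:
After WHERE (2 rows):
items.yr | items.dept | items.amt | items.rank
90 | ops | 1 | 30
7 | ops | 1 | 1
After SELECT (2 rows):
items.yr | items.amt | items.rank
90 | 1 | 30
7 | 1 | 1
After ORDER BY (2 rows):
items.yr | items.amt | items.rank
90 | 1 | 30
7 | 1 | 1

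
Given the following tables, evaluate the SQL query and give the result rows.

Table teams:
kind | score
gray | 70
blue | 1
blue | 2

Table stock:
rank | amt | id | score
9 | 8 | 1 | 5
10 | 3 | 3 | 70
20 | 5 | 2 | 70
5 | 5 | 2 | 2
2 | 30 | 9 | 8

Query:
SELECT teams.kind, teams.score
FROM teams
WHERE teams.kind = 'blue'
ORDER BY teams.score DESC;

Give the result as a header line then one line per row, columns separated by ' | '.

After WHERE (2 rows):
teams.kind | teams.score
blue | 1
blue | 2
After SELECT (2 rows):
teams.kind | teams.score
blue | 1
blue | 2
After ORDER BY (2 rows):
teams.kind | teams.score
blue | 2
blue | 1

== RESULT ==
teams.kind | teams.score
blue | 2
blue | 1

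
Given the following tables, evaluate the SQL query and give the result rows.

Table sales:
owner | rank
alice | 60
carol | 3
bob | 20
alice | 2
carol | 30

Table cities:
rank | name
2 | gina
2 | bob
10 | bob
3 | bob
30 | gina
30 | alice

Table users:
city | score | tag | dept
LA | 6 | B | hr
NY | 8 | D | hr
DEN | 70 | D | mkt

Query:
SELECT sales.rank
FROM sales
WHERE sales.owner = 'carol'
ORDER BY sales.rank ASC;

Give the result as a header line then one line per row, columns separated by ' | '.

After WHERE (2 rows):
sales.owner | sales.rank
carol | 3
carol | 30
After SELECT (2 rows):
sales.rank
3
30
After ORDER BY (2 rows):
sales.rank
3
30

== RESULT ==
sales.rank
3
30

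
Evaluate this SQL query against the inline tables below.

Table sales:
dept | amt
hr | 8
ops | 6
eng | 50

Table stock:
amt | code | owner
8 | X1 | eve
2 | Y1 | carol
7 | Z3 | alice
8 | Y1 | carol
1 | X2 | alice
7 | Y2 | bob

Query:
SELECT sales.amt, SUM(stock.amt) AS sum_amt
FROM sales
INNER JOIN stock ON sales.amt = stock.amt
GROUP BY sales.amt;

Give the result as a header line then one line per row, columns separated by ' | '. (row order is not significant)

== RESULT ==
sales.amt | sum_amt
8 | 16

Derivation:
After JOIN stock (2 rows):
sales.dept | sales.amt | stock.amt | stock.code | stock.owner
hr | 8 | 8 | X1 | eve
hr | 8 | 8 | Y1 | carol
After GROUP BY (1 rows):
sales.amt | sum_amt
8 | 16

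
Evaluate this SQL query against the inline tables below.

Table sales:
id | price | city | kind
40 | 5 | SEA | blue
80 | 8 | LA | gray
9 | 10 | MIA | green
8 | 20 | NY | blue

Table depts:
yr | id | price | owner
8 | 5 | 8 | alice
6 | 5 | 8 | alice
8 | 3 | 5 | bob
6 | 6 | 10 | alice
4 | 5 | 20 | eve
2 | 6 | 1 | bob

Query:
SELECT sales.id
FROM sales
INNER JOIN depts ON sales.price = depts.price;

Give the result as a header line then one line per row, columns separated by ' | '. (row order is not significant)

After JOIN depts (5 rows):
sales.id | sales.price | sales.city | sales.kind | depts.yr | depts.id | depts.price | depts.owner
40 | 5 | SEA | blue | 8 | 3 | 5 | bob
80 | 8 | LA | gray | 8 | 5 | 8 | alice
80 | 8 | LA | gray | 6 | 5 | 8 | alice
9 | 10 | MIA | green | 6 | 6 | 10 | alice
8 | 20 | NY | blue | 4 | 5 | 20 | eve
After SELECT (5 rows):
sales.id
40
80
80
9
8

== RESULT ==
sales.id
40
80
80
9
8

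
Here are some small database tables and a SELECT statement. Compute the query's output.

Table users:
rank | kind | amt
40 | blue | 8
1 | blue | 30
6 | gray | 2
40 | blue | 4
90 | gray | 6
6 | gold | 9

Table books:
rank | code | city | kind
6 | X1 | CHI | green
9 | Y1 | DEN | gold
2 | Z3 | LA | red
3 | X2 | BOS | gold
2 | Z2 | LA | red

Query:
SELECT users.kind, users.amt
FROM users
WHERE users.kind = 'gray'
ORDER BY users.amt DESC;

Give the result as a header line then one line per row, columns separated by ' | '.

== RESULT ==
users.kind | users.amt
gray | 6
gray | 2

Derivation:
After WHERE (2 rows):
users.rank | users.kind | users.amt
6 | gray | 2
90 | gray | 6
After SELECT (2 rows):
users.kind | users.amt
gray | 2
gray | 6
After ORDER BY (2 rows):
users.kind | users.amt
gray | 6
gray | 2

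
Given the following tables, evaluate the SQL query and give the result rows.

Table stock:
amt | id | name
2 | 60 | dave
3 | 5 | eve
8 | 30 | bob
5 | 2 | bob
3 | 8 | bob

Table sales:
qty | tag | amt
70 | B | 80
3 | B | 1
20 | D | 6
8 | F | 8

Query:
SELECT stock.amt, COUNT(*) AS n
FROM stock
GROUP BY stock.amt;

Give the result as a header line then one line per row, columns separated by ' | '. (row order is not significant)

After GROUP BY (4 rows):
stock.amt | n
2 | 1
3 | 2
8 | 1
5 | 1

== RESULT ==
stock.amt | n
2 | 1
3 | 2
8 | 1
5 | 1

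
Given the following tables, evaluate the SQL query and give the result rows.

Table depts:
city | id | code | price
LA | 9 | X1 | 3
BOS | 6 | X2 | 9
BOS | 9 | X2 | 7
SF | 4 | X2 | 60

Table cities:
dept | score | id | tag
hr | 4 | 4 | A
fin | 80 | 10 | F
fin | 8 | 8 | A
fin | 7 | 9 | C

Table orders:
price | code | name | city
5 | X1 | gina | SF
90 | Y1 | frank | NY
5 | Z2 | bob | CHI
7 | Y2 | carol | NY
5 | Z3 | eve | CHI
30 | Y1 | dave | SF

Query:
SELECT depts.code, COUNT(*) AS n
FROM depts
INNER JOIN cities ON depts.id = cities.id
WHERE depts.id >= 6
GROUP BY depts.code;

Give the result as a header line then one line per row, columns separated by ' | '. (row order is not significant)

== RESULT ==
depts.code | n
X1 | 1
X2 | 1

Derivation:
After JOIN cities (3 rows):
depts.city | depts.id | depts.code | depts.price | cities.dept | cities.score | cities.id | cities.tag
LA | 9 | X1 | 3 | fin | 7 | 9 | C
BOS | 9 | X2 | 7 | fin | 7 | 9 | C
SF | 4 | X2 | 60 | hr | 4 | 4 | A
After WHERE (2 rows):
depts.city | depts.id | depts.code | depts.price | cities.dept | cities.score | cities.id | cities.tag
LA | 9 | X1 | 3 | fin | 7 | 9 | C
BOS | 9 | X2 | 7 | fin | 7 | 9 | C
After GROUP BY (2 rows):
depts.code | n
X1 | 1
X2 | 1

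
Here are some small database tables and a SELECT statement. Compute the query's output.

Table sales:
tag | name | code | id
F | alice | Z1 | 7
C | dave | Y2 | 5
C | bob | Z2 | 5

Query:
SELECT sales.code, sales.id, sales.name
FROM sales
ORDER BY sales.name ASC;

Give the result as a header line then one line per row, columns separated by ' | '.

== RESULT ==
sales.code | sales.id | sales.name
Z1 | 7 | alice
Z2 | 5 | bob
Y2 | 5 | dave

Derivation:
After SELECT (3 rows):
sales.code | sales.id | sales.name
Z1 | 7 | alice
Y2 | 5 | dave
Z2 | 5 | bob
After ORDER BY (3 rows):
sales.code | sales.id | sales.name
Z1 | 7 | alice
Z2 | 5 | bob
Y2 | 5 | dave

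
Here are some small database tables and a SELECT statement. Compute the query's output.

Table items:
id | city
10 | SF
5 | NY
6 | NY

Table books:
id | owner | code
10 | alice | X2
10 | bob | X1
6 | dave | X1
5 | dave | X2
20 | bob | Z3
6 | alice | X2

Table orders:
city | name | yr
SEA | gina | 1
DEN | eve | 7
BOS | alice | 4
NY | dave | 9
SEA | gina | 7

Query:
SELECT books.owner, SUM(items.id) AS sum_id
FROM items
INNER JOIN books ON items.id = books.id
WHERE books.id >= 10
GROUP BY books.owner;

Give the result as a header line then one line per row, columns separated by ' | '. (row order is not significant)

== RESULT ==
books.owner | sum_id
alice | 10
bob | 10

Derivation:
After JOIN books (5 rows):
items.id | items.city | books.id | books.owner | books.code
10 | SF | 10 | alice | X2
10 | SF | 10 | bob | X1
5 | NY | 5 | dave | X2
6 | NY | 6 | dave | X1
6 | NY | 6 | alice | X2
After WHERE (2 rows):
items.id | items.city | books.id | books.owner | books.code
10 | SF | 10 | alice | X2
10 | SF | 10 | bob | X1
After GROUP BY (2 rows):
books.owner | sum_id
alice | 10
bob | 10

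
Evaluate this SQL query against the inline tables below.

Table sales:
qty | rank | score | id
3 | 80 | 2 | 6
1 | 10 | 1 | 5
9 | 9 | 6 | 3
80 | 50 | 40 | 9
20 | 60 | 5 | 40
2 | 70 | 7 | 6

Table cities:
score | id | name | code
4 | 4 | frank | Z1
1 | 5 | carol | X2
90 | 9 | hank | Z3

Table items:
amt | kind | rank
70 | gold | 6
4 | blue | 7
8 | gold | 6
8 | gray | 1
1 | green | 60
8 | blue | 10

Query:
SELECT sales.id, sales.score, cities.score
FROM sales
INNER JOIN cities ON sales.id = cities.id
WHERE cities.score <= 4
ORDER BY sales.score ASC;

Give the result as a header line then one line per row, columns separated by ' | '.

== RESULT ==
sales.id | sales.score | cities.score
5 | 1 | 1

Derivation:
After JOIN cities (2 rows):
sales.qty | sales.rank | sales.score | sales.id | cities.score | cities.id | cities.name | cities.code
1 | 10 | 1 | 5 | 1 | 5 | carol | X2
80 | 50 | 40 | 9 | 90 | 9 | hank | Z3
After WHERE (1 rows):
sales.qty | sales.rank | sales.score | sales.id | cities.score | cities.id | cities.name | cities.code
1 | 10 | 1 | 5 | 1 | 5 | carol | X2
After SELECT (1 rows):
sales.id | sales.score | cities.score
5 | 1 | 1
After ORDER BY (1 rows):
sales.id | sales.score | cities.score
5 | 1 | 1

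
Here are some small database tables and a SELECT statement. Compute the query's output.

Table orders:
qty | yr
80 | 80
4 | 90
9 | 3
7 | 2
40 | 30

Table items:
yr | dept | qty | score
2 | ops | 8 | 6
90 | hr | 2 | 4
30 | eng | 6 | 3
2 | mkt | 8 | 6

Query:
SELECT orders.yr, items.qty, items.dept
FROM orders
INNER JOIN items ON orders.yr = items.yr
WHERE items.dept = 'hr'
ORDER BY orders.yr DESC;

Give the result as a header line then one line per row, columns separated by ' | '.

After JOIN items (4 rows):
orders.qty | orders.yr | items.yr | items.dept | items.qty | items.score
4 | 90 | 90 | hr | 2 | 4
7 | 2 | 2 | ops | 8 | 6
7 | 2 | 2 | mkt | 8 | 6
40 | 30 | 30 | eng | 6 | 3
After WHERE (1 rows):
orders.qty | orders.yr | items.yr | items.dept | items.qty | items.score
4 | 90 | 90 | hr | 2 | 4
After SELECT (1 rows):
orders.yr | items.qty | items.dept
90 | 2 | hr
After ORDER BY (1 rows):
orders.yr | items.qty | items.dept
90 | 2 | hr

== RESULT ==
orders.yr | items.qty | items.dept
90 | 2 | hr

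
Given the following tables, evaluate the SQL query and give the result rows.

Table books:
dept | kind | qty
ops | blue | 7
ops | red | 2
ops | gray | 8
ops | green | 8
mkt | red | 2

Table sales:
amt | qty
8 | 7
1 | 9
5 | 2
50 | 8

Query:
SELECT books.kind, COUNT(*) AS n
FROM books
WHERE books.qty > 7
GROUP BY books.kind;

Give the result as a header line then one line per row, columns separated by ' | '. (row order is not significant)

== RESULT ==
books.kind | n
gray | 1
green | 1

Derivation:
After WHERE (2 rows):
books.dept | books.kind | books.qty
ops | gray | 8
ops | green | 8
After GROUP BY (2 rows):
books.kind | n
gray | 1
green | 1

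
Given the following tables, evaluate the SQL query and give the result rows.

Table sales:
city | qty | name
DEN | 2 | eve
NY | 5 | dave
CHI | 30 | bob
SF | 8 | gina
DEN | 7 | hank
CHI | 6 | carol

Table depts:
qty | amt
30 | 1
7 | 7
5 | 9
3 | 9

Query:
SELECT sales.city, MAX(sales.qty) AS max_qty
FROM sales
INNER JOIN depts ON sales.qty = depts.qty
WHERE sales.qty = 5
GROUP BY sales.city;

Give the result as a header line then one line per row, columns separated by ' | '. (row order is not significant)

== RESULT ==
sales.city | max_qty
NY | 5

Derivation:
After JOIN depts (3 rows):
sales.city | sales.qty | sales.name | depts.qty | depts.amt
NY | 5 | dave | 5 | 9
CHI | 30 | bob | 30 | 1
DEN | 7 | hank | 7 | 7
After WHERE (1 rows):
sales.city | sales.qty | sales.name | depts.qty | depts.amt
NY | 5 | dave | 5 | 9
After GROUP BY (1 rows):
sales.city | max_qty
NY | 5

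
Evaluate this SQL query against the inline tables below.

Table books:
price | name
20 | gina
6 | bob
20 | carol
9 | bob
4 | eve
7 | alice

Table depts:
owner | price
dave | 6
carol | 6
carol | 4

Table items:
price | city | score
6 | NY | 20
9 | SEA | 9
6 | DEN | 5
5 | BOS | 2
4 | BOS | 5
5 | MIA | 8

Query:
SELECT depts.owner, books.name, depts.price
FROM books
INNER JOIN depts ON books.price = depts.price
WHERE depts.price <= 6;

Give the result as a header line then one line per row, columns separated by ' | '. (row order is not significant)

== RESULT ==
depts.owner | books.name | depts.price
dave | bob | 6
carol | bob | 6
carol | eve | 4

Derivation:
After JOIN depts (3 rows):
books.price | books.name | depts.owner | depts.price
6 | bob | dave | 6
6 | bob | carol | 6
4 | eve | carol | 4
After WHERE (3 rows):
books.price | books.name | depts.owner | depts.price
6 | bob | dave | 6
6 | bob | carol | 6
4 | eve | carol | 4
After SELECT (3 rows):
depts.owner | books.name | depts.price
dave | bob | 6
carol | bob | 6
carol | eve | 4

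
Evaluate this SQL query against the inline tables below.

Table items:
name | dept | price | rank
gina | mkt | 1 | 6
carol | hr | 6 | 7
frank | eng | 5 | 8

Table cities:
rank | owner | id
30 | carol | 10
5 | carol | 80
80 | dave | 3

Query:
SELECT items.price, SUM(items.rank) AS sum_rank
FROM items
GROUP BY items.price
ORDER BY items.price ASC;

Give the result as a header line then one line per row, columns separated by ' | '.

After GROUP BY (3 rows):
items.price | sum_rank
1 | 6
6 | 7
5 | 8
After ORDER BY (3 rows):
items.price | sum_rank
1 | 6
5 | 8
6 | 7

== RESULT ==
items.price | sum_rank
1 | 6
5 | 8
6 | 7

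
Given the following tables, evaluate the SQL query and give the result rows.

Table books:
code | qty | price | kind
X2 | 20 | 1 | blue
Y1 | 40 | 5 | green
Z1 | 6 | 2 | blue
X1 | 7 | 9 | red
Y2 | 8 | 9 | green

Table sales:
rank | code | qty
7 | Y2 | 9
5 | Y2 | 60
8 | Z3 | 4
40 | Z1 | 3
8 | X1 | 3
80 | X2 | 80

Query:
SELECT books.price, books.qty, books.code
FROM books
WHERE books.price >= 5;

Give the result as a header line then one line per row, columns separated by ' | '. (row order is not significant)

After WHERE (3 rows):
books.code | books.qty | books.price | books.kind
Y1 | 40 | 5 | green
X1 | 7 | 9 | red
Y2 | 8 | 9 | green
After SELECT (3 rows):
books.price | books.qty | books.code
5 | 40 | Y1
9 | 7 | X1
9 | 8 | Y2

== RESULT ==
books.price | books.qty | books.code
5 | 40 | Y1
9 | 7 | X1
9 | 8 | Y2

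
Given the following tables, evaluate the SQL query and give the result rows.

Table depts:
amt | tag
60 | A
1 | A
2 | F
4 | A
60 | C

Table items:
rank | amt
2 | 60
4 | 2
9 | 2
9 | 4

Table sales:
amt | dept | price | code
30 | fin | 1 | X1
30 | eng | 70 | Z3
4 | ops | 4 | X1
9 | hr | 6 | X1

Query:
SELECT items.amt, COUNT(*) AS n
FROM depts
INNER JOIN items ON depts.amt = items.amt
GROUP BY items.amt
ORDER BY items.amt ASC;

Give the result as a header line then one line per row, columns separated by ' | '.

After JOIN items (5 rows):
depts.amt | depts.tag | items.rank | items.amt
60 | A | 2 | 60
2 | F | 4 | 2
2 | F | 9 | 2
4 | A | 9 | 4
60 | C | 2 | 60
After GROUP BY (3 rows):
items.amt | n
60 | 2
2 | 2
4 | 1
After ORDER BY (3 rows):
items.amt | n
2 | 2
4 | 1
60 | 2

== RESULT ==
items.amt | n
2 | 2
4 | 1
60 | 2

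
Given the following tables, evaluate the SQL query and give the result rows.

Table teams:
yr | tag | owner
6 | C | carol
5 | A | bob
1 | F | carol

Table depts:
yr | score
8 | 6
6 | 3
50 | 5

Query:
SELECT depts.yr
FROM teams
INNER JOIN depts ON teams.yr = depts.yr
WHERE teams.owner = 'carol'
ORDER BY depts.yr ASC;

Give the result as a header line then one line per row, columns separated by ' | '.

== RESULT ==
depts.yr
6

Derivation:
After JOIN depts (1 rows):
teams.yr | teams.tag | teams.owner | depts.yr | depts.score
6 | C | carol | 6 | 3
After WHERE (1 rows):
teams.yr | teams.tag | teams.owner | depts.yr | depts.score
6 | C | carol | 6 | 3
After SELECT (1 rows):
depts.yr
6
After ORDER BY (1 rows):
depts.yr
6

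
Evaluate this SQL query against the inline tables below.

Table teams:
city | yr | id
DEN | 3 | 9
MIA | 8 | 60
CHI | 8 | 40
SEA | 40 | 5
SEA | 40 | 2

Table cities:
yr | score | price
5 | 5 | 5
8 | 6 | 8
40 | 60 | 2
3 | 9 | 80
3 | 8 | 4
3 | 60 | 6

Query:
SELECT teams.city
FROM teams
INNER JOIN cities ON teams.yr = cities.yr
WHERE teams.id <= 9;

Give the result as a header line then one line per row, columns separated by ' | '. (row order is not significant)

== RESULT ==
teams.city
DEN
DEN
DEN
SEA
SEA

Derivation:
After JOIN cities (7 rows):
teams.city | teams.yr | teams.id | cities.yr | cities.score | cities.price
DEN | 3 | 9 | 3 | 9 | 80
DEN | 3 | 9 | 3 | 8 | 4
DEN | 3 | 9 | 3 | 60 | 6
MIA | 8 | 60 | 8 | 6 | 8
CHI | 8 | 40 | 8 | 6 | 8
SEA | 40 | 5 | 40 | 60 | 2
SEA | 40 | 2 | 40 | 60 | 2
After WHERE (5 rows):
teams.city | teams.yr | teams.id | cities.yr | cities.score | cities.price
DEN | 3 | 9 | 3 | 9 | 80
DEN | 3 | 9 | 3 | 8 | 4
DEN | 3 | 9 | 3 | 60 | 6
SEA | 40 | 5 | 40 | 60 | 2
SEA | 40 | 2 | 40 | 60 | 2
After SELECT (5 rows):
teams.city
DEN
DEN
DEN
SEA
SEA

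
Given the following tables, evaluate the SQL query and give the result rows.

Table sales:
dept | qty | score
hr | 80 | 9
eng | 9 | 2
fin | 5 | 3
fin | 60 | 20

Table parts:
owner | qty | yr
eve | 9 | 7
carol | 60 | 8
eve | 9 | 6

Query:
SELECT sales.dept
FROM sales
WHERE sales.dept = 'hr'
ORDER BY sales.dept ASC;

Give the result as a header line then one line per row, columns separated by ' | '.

After WHERE (1 rows):
sales.dept | sales.qty | sales.score
hr | 80 | 9
After SELECT (1 rows):
sales.dept
hr
After ORDER BY (1 rows):
sales.dept
hr

== RESULT ==
sales.dept
hr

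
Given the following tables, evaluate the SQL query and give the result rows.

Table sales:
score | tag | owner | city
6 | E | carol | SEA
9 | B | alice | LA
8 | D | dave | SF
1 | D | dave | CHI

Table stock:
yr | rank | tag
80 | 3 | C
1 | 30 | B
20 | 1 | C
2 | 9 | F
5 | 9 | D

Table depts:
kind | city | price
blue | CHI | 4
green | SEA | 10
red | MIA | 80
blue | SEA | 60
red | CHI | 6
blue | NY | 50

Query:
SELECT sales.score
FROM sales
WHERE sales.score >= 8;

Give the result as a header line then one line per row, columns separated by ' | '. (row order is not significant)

After WHERE (2 rows):
sales.score | sales.tag | sales.owner | sales.city
9 | B | alice | LA
8 | D | dave | SF
After SELECT (2 rows):
sales.score
9
8

== RESULT ==
sales.score
9
8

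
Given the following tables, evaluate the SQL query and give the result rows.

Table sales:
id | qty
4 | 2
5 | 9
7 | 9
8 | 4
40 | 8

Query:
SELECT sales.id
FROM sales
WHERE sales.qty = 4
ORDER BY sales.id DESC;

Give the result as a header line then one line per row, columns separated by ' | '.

== RESULT ==
sales.id
8

Derivation:
After WHERE (1 rows):
sales.id | sales.qty
8 | 4
After SELECT (1 rows):
sales.id
8
After ORDER BY (1 rows):
sales.id
8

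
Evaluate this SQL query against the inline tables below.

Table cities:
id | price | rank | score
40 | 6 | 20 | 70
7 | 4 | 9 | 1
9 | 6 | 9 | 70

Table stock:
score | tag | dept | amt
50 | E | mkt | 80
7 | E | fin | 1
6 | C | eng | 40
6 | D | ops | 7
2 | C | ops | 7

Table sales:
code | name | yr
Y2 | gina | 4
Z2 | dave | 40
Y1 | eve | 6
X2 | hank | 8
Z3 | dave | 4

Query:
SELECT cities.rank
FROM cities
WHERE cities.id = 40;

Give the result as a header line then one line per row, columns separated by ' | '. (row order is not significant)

== RESULT ==
cities.rank
20

Derivation:
After WHERE (1 rows):
cities.id | cities.price | cities.rank | cities.score
40 | 6 | 20 | 70
After SELECT (1 rows):
cities.rank
20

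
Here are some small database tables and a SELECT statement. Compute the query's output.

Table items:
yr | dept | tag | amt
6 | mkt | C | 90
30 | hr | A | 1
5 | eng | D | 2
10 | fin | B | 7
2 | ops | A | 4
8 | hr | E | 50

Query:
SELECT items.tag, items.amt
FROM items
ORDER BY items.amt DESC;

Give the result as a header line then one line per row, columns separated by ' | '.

After SELECT (6 rows):
items.tag | items.amt
C | 90
A | 1
D | 2
B | 7
A | 4
E | 50
After ORDER BY (6 rows):
items.tag | items.amt
C | 90
E | 50
B | 7
A | 4
D | 2
A | 1

== RESULT ==
items.tag | items.amt
C | 90
E | 50
B | 7
A | 4
D | 2
A | 1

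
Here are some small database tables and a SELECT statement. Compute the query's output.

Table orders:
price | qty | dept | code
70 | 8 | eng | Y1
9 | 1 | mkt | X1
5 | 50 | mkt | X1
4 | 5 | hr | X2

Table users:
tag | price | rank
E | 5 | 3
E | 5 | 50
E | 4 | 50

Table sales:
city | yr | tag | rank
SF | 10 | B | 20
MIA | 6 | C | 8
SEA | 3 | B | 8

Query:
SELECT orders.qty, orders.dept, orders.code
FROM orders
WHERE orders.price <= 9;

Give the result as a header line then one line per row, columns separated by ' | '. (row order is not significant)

== RESULT ==
orders.qty | orders.dept | orders.code
1 | mkt | X1
50 | mkt | X1
5 | hr | X2

Derivation:
After WHERE (3 rows):
orders.price | orders.qty | orders.dept | orders.code
9 | 1 | mkt | X1
5 | 50 | mkt | X1
4 | 5 | hr | X2
After SELECT (3 rows):
orders.qty | orders.dept | orders.code
1 | mkt | X1
50 | mkt | X1
5 | hr | X2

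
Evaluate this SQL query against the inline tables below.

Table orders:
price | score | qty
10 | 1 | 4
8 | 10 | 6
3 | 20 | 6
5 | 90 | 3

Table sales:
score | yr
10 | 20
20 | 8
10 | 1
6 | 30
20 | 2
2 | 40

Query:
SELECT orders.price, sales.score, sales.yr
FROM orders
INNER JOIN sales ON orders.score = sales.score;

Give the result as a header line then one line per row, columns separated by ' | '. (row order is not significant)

After JOIN sales (4 rows):
orders.price | orders.score | orders.qty | sales.score | sales.yr
8 | 10 | 6 | 10 | 20
8 | 10 | 6 | 10 | 1
3 | 20 | 6 | 20 | 8
3 | 20 | 6 | 20 | 2
After SELECT (4 rows):
orders.price | sales.score | sales.yr
8 | 10 | 20
8 | 10 | 1
3 | 20 | 8
3 | 20 | 2

== RESULT ==
orders.price | sales.score | sales.yr
8 | 10 | 20
8 | 10 | 1
3 | 20 | 8
3 | 20 | 2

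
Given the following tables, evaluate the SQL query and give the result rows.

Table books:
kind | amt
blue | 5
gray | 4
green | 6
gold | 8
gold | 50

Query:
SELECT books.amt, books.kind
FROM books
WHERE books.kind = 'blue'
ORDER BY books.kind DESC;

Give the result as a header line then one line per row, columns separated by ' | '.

After WHERE (1 rows):
books.kind | books.amt
blue | 5
After SELECT (1 rows):
books.amt | books.kind
5 | blue
After ORDER BY (1 rows):
books.amt | books.kind
5 | blue

== RESULT ==
books.amt | books.kind
5 | blue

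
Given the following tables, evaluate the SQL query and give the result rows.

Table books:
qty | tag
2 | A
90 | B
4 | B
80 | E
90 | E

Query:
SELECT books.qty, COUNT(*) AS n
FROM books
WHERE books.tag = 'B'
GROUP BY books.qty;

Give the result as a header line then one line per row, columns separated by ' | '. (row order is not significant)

After WHERE (2 rows):
books.qty | books.tag
90 | B
4 | B
After GROUP BY (2 rows):
books.qty | n
90 | 1
4 | 1

== RESULT ==
books.qty | n
90 | 1
4 | 1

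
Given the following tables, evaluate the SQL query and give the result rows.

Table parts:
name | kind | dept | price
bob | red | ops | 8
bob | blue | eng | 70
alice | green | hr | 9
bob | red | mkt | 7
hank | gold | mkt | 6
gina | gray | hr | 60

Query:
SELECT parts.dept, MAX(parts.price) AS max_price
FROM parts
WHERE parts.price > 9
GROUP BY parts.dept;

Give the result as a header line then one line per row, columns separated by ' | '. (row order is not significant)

After WHERE (2 rows):
parts.name | parts.kind | parts.dept | parts.price
bob | blue | eng | 70
gina | gray | hr | 60
After GROUP BY (2 rows):
parts.dept | max_price
eng | 70
hr | 60

== RESULT ==
parts.dept | max_price
eng | 70
hr | 60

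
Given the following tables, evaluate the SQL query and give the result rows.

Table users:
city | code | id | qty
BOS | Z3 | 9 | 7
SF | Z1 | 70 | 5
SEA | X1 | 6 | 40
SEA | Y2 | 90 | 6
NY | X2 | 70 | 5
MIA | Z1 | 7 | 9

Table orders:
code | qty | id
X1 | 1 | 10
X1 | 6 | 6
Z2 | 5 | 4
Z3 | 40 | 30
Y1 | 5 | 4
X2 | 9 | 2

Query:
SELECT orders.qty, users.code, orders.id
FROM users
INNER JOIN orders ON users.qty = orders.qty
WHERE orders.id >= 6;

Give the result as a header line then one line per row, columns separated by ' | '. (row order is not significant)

== RESULT ==
orders.qty | users.code | orders.id
40 | X1 | 30
6 | Y2 | 6

Derivation:
After JOIN orders (7 rows):
users.city | users.code | users.id | users.qty | orders.code | orders.qty | orders.id
SF | Z1 | 70 | 5 | Z2 | 5 | 4
SF | Z1 | 70 | 5 | Y1 | 5 | 4
SEA | X1 | 6 | 40 | Z3 | 40 | 30
SEA | Y2 | 90 | 6 | X1 | 6 | 6
NY | X2 | 70 | 5 | Z2 | 5 | 4
NY | X2 | 70 | 5 | Y1 | 5 | 4
MIA | Z1 | 7 | 9 | X2 | 9 | 2
After WHERE (2 rows):
users.city | users.code | users.id | users.qty | orders.code | orders.qty | orders.id
SEA | X1 | 6 | 40 | Z3 | 40 | 30
SEA | Y2 | 90 | 6 | X1 | 6 | 6
After SELECT (2 rows):
orders.qty | users.code | orders.id
40 | X1 | 30
6 | Y2 | 6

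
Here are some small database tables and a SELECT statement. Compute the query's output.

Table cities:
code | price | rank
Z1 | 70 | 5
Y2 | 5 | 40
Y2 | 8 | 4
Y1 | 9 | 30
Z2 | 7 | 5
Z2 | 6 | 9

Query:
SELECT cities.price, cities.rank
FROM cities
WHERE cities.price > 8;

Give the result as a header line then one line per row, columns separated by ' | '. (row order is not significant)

== RESULT ==
cities.price | cities.rank
70 | 5
9 | 30

Derivation:
After WHERE (2 rows):
cities.code | cities.price | cities.rank
Z1 | 70 | 5
Y1 | 9 | 30
After SELECT (2 rows):
cities.price | cities.rank
70 | 5
9 | 30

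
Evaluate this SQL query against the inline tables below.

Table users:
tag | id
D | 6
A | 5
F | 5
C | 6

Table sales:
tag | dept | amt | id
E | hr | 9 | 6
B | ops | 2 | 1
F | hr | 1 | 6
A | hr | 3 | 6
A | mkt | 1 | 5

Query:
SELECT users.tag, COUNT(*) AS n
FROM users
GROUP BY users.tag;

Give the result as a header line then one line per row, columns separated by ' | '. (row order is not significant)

== RESULT ==
users.tag | n
D | 1
A | 1
F | 1
C | 1

Derivation:
After GROUP BY (4 rows):
users.tag | n
D | 1
A | 1
F | 1
C | 1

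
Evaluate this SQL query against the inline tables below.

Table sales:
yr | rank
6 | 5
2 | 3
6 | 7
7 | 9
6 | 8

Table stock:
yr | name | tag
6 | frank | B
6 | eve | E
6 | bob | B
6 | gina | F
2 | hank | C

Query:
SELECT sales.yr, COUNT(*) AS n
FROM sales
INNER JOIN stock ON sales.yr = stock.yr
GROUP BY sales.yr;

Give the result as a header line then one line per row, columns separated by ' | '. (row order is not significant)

After JOIN stock (13 rows):
sales.yr | sales.rank | stock.yr | stock.name | stock.tag
6 | 5 | 6 | frank | B
6 | 5 | 6 | eve | E
6 | 5 | 6 | bob | B
6 | 5 | 6 | gina | F
2 | 3 | 2 | hank | C
6 | 7 | 6 | frank | B
6 | 7 | 6 | eve | E
6 | 7 | 6 | bob | B
6 | 7 | 6 | gina | F
6 | 8 | 6 | frank | B
6 | 8 | 6 | eve | E
6 | 8 | 6 | bob | B
6 | 8 | 6 | gina | F
After GROUP BY (2 rows):
sales.yr | n
6 | 12
2 | 1

== RESULT ==
sales.yr | n
6 | 12
2 | 1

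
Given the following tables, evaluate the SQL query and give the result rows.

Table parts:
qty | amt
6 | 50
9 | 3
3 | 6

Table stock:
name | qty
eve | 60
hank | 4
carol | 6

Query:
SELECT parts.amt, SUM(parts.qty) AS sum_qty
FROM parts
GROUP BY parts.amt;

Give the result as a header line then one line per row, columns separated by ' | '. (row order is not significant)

After GROUP BY (3 rows):
parts.amt | sum_qty
50 | 6
3 | 9
6 | 3

== RESULT ==
parts.amt | sum_qty
50 | 6
3 | 9
6 | 3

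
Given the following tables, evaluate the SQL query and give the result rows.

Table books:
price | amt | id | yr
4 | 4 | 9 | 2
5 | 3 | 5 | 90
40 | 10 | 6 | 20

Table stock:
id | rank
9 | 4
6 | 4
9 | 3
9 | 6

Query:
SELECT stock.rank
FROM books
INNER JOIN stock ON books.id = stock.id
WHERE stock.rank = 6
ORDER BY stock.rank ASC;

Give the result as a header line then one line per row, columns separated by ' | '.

After JOIN stock (4 rows):
books.price | books.amt | books.id | books.yr | stock.id | stock.rank
4 | 4 | 9 | 2 | 9 | 4
4 | 4 | 9 | 2 | 9 | 3
4 | 4 | 9 | 2 | 9 | 6
40 | 10 | 6 | 20 | 6 | 4
After WHERE (1 rows):
books.price | books.amt | books.id | books.yr | stock.id | stock.rank
4 | 4 | 9 | 2 | 9 | 6
After SELECT (1 rows):
stock.rank
6
After ORDER BY (1 rows):
stock.rank
6

== RESULT ==
stock.rank
6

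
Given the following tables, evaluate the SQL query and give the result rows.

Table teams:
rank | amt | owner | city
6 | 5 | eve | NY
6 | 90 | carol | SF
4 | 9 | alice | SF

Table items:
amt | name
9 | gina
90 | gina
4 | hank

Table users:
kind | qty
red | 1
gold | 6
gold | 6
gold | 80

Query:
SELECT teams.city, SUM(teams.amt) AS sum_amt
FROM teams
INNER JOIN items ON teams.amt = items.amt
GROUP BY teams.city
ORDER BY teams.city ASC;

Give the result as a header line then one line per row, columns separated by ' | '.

After JOIN items (2 rows):
teams.rank | teams.amt | teams.owner | teams.city | items.amt | items.name
6 | 90 | carol | SF | 90 | gina
4 | 9 | alice | SF | 9 | gina
After GROUP BY (1 rows):
teams.city | sum_amt
SF | 99
After ORDER BY (1 rows):
teams.city | sum_amt
SF | 99

== RESULT ==
teams.city | sum_amt
SF | 99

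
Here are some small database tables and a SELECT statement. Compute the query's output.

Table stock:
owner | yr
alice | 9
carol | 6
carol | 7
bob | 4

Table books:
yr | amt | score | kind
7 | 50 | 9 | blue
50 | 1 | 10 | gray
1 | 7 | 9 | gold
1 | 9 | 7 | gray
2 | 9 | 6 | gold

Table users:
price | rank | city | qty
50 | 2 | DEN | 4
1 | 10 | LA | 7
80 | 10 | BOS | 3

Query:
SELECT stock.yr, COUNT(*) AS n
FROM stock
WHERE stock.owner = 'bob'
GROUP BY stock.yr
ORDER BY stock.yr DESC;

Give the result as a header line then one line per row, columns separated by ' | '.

After WHERE (1 rows):
stock.owner | stock.yr
bob | 4
After GROUP BY (1 rows):
stock.yr | n
4 | 1
After ORDER BY (1 rows):
stock.yr | n
4 | 1

== RESULT ==
stock.yr | n
4 | 1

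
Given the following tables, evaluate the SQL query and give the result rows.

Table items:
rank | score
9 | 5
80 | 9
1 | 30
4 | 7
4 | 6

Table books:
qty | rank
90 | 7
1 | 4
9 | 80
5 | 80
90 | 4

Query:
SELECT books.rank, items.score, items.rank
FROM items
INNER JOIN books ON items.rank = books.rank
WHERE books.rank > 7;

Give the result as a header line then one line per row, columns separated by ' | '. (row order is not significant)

== RESULT ==
books.rank | items.score | items.rank
80 | 9 | 80
80 | 9 | 80

Derivation:
After JOIN books (6 rows):
items.rank | items.score | books.qty | books.rank
80 | 9 | 9 | 80
80 | 9 | 5 | 80
4 | 7 | 1 | 4
4 | 7 | 90 | 4
4 | 6 | 1 | 4
4 | 6 | 90 | 4
After WHERE (2 rows):
items.rank | items.score | books.qty | books.rank
80 | 9 | 9 | 80
80 | 9 | 5 | 80
After SELECT (2 rows):
books.rank | items.score | items.rank
80 | 9 | 80
80 | 9 | 80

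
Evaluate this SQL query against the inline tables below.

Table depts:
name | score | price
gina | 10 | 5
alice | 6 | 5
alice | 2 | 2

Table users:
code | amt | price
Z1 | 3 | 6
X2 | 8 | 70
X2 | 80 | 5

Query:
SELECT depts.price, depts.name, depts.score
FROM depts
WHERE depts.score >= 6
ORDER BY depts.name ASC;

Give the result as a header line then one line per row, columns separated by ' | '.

== RESULT ==
depts.price | depts.name | depts.score
5 | alice | 6
5 | gina | 10

Derivation:
After WHERE (2 rows):
depts.name | depts.score | depts.price
gina | 10 | 5
alice | 6 | 5
After SELECT (2 rows):
depts.price | depts.name | depts.score
5 | gina | 10
5 | alice | 6
After ORDER BY (2 rows):
depts.price | depts.name | depts.score
5 | alice | 6
5 | gina | 10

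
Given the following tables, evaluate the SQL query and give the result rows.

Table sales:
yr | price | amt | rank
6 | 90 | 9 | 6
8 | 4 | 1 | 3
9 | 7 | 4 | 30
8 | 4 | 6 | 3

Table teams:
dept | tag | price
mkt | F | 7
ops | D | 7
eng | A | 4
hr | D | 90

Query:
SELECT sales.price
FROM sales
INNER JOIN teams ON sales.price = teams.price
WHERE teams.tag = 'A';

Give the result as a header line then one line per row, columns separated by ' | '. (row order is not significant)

== RESULT ==
sales.price
4
4

Derivation:
After JOIN teams (5 rows):
sales.yr | sales.price | sales.amt | sales.rank | teams.dept | teams.tag | teams.price
6 | 90 | 9 | 6 | hr | D | 90
8 | 4 | 1 | 3 | eng | A | 4
9 | 7 | 4 | 30 | mkt | F | 7
9 | 7 | 4 | 30 | ops | D | 7
8 | 4 | 6 | 3 | eng | A | 4
After WHERE (2 rows):
sales.yr | sales.price | sales.amt | sales.rank | teams.dept | teams.tag | teams.price
8 | 4 | 1 | 3 | eng | A | 4
8 | 4 | 6 | 3 | eng | A | 4
After SELECT (2 rows):
sales.price
4
4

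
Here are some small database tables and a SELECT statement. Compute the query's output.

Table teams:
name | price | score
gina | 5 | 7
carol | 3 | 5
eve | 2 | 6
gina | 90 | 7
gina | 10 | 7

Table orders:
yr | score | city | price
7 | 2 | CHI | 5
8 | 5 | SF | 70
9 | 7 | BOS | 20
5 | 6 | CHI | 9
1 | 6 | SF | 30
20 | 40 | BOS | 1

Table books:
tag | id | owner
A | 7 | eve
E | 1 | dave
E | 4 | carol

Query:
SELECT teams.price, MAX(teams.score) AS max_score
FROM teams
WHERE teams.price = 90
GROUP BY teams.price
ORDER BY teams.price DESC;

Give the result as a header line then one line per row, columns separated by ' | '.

After WHERE (1 rows):
teams.name | teams.price | teams.score
gina | 90 | 7
After GROUP BY (1 rows):
teams.price | max_score
90 | 7
After ORDER BY (1 rows):
teams.price | max_score
90 | 7

== RESULT ==
teams.price | max_score
90 | 7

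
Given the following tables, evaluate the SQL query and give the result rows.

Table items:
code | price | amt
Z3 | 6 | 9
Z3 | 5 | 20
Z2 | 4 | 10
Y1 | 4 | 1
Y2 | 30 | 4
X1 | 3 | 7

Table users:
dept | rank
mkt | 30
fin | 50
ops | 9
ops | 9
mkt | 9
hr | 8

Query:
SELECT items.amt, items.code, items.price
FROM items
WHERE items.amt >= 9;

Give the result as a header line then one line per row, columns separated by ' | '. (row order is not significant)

== RESULT ==
items.amt | items.code | items.price
9 | Z3 | 6
20 | Z3 | 5
10 | Z2 | 4

Derivation:
After WHERE (3 rows):
items.code | items.price | items.amt
Z3 | 6 | 9
Z3 | 5 | 20
Z2 | 4 | 10
After SELECT (3 rows):
items.amt | items.code | items.price
9 | Z3 | 6
20 | Z3 | 5
10 | Z2 | 4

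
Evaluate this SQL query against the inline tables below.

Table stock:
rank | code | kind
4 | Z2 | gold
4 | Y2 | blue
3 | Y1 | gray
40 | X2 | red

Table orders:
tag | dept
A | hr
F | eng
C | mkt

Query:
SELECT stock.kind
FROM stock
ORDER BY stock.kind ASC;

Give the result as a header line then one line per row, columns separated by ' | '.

After SELECT (4 rows):
stock.kind
gold
blue
gray
red
After ORDER BY (4 rows):
stock.kind
blue
gold
gray
red

== RESULT ==
stock.kind
blue
gold
gray
red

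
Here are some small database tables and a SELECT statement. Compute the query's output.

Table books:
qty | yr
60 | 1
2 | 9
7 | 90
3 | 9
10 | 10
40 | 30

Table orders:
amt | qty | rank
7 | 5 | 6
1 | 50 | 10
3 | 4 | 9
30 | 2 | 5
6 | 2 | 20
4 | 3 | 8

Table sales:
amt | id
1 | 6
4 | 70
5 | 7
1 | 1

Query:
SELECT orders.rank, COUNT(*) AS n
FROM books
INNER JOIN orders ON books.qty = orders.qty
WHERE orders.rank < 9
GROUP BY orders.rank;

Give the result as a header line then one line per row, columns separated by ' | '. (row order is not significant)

== RESULT ==
orders.rank | n
5 | 1
8 | 1

Derivation:
After JOIN orders (3 rows):
books.qty | books.yr | orders.amt | orders.qty | orders.rank
2 | 9 | 30 | 2 | 5
2 | 9 | 6 | 2 | 20
3 | 9 | 4 | 3 | 8
After WHERE (2 rows):
books.qty | books.yr | orders.amt | orders.qty | orders.rank
2 | 9 | 30 | 2 | 5
3 | 9 | 4 | 3 | 8
After GROUP BY (2 rows):
orders.rank | n
5 | 1
8 | 1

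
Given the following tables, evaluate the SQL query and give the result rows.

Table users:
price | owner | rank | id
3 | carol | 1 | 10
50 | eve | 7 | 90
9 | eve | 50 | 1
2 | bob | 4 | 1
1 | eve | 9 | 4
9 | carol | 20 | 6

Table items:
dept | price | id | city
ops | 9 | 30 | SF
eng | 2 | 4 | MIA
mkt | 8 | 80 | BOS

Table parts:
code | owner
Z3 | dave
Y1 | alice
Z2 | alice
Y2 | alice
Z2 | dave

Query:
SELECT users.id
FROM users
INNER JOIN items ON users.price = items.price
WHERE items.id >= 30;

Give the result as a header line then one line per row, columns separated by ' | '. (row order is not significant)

After JOIN items (3 rows):
users.price | users.owner | users.rank | users.id | items.dept | items.price | items.id | items.city
9 | eve | 50 | 1 | ops | 9 | 30 | SF
2 | bob | 4 | 1 | eng | 2 | 4 | MIA
9 | carol | 20 | 6 | ops | 9 | 30 | SF
After WHERE (2 rows):
users.price | users.owner | users.rank | users.id | items.dept | items.price | items.id | items.city
9 | eve | 50 | 1 | ops | 9 | 30 | SF
9 | carol | 20 | 6 | ops | 9 | 30 | SF
After SELECT (2 rows):
users.id
1
6

== RESULT ==
users.id
1
6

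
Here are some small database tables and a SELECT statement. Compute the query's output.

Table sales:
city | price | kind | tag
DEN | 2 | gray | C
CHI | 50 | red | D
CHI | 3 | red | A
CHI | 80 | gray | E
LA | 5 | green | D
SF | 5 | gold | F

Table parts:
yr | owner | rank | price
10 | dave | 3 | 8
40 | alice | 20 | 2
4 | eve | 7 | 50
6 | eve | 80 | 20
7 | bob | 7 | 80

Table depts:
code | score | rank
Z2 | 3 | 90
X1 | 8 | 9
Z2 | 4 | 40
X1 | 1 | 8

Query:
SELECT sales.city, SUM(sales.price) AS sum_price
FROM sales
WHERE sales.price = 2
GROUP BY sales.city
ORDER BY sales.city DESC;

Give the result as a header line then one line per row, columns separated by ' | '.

== RESULT ==
sales.city | sum_price
DEN | 2

Derivation:
After WHERE (1 rows):
sales.city | sales.price | sales.kind | sales.tag
DEN | 2 | gray | C
After GROUP BY (1 rows):
sales.city | sum_price
DEN | 2
After ORDER BY (1 rows):
sales.city | sum_price
DEN | 2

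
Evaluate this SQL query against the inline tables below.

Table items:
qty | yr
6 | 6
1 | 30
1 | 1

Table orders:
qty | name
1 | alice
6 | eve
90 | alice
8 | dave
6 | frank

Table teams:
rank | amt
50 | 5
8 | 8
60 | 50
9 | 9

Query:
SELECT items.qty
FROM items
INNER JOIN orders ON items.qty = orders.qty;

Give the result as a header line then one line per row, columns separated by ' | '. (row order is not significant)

After JOIN orders (4 rows):
items.qty | items.yr | orders.qty | orders.name
6 | 6 | 6 | eve
6 | 6 | 6 | frank
1 | 30 | 1 | alice
1 | 1 | 1 | alice
After SELECT (4 rows):
items.qty
6
6
1
1

== RESULT ==
items.qty
6
6
1
1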